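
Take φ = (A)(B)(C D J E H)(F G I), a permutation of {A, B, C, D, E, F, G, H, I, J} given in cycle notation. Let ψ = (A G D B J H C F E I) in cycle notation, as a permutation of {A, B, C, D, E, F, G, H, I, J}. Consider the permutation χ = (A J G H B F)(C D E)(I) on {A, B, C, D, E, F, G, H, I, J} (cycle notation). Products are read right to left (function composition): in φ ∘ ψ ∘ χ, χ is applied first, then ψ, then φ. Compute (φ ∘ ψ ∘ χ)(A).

Apply the permutations in order: χ(A) = J, then ψ(J) = H, then φ(H) = C. So (φ ∘ ψ ∘ χ)(A) = C.

C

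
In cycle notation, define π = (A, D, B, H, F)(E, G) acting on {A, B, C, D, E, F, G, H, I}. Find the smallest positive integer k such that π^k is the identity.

The disjoint cycles have lengths 5, 2, 1, 1.
Since disjoint cycles commute, ord(π) = lcm(5, 2) = 10.

10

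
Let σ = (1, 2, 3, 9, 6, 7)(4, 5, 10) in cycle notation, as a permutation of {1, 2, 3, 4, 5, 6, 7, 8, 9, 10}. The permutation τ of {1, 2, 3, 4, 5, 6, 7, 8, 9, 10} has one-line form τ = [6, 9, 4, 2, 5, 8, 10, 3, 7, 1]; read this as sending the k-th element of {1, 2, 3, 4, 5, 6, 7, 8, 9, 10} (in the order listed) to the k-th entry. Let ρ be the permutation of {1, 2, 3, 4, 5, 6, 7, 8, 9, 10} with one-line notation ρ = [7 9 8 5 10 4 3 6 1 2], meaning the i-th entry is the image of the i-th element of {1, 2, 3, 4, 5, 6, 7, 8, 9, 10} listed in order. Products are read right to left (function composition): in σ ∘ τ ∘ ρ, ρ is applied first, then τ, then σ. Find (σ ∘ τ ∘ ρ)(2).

Apply the permutations in order: ρ(2) = 9, then τ(9) = 7, then σ(7) = 1. So (σ ∘ τ ∘ ρ)(2) = 1.

1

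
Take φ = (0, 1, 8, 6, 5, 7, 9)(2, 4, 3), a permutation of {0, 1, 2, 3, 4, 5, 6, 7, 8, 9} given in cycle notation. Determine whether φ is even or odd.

The cycle lengths are 7, 3.
A cycle of length ℓ contributes ℓ−1 transpositions, so φ is a product of 6 + 2 = 8 transpositions — even.

even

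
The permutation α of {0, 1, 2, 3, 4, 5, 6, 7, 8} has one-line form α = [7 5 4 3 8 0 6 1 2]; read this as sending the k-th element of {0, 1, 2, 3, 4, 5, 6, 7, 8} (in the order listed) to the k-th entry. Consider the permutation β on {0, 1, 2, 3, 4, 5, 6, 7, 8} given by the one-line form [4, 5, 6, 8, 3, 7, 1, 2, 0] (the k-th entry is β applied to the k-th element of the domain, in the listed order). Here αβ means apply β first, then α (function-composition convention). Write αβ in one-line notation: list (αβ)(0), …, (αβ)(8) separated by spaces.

(αβ)(x) = α(β(x)). Computing each image: α(β(0)) = α(4) = 8, α(β(1)) = α(5) = 0, α(β(2)) = α(6) = 6, α(β(3)) = α(8) = 2, α(β(4)) = α(3) = 3, α(β(5)) = α(7) = 1, α(β(6)) = α(1) = 5, α(β(7)) = α(2) = 4, α(β(8)) = α(0) = 7.
Hence αβ = [8 0 6 2 3 1 5 4 7].

8 0 6 2 3 1 5 4 7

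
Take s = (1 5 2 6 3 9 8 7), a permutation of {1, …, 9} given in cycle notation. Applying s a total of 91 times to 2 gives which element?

9

2 lies in the 8-cycle (1 5 2 6 3 9 8 7).
Powers repeat with period 8 on this cycle, and 91 mod 8 = 3, so s^91(2) = s^3(2).
Advancing 3 steps from 2: 2 → 6 → 3 → 9.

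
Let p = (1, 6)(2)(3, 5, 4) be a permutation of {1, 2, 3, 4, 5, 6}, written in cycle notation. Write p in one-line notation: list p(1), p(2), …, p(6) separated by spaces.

6 2 5 3 4 1

Reading each image from the cycles: 1→6, 2→2, 3→5, 4→3, 5→4, 6→1.
Listing these in domain order gives 6 2 5 3 4 1.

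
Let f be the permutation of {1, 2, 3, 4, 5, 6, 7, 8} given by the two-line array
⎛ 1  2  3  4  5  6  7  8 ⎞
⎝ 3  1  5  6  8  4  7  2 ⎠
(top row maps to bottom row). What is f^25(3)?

3

Tracing 3 → 5 → … returns to 3 after 5 steps, so 3 lies in a 5-cycle (1, 3, 5, 8, 2).
Powers repeat with period 5 on this cycle, and 25 mod 5 = 0, so f^25(3) = f^0(3).
So f^25(3) = 3.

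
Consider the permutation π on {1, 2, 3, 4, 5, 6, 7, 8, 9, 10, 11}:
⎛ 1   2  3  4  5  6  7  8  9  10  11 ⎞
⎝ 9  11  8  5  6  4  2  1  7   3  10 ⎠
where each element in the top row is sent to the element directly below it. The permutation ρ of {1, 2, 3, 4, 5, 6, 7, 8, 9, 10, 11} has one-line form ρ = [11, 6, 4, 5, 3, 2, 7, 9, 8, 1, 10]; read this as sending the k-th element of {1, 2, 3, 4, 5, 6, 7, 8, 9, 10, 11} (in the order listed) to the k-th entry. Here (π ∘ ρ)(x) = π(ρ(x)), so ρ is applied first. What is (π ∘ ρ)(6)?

11

(π ∘ ρ)(6) = π(ρ(6)). ρ(6) = 2, then π(2) = 11. So (π ∘ ρ)(6) = 11.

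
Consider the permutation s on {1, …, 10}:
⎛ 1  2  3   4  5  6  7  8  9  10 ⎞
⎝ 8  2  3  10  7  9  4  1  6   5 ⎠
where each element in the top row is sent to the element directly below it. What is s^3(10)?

Tracing 10 → 5 → … returns to 10 after 4 steps, so 10 lies in a 4-cycle (4, 10, 5, 7).
Stepping 3 places around the cycle: 10 → 5 → 7 → 4.

4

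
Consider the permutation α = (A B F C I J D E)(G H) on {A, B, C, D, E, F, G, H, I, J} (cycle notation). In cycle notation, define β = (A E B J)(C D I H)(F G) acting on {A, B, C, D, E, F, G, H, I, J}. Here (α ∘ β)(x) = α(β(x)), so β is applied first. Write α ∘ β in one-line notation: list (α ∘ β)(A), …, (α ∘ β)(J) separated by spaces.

(α ∘ β)(x) = α(β(x)). Computing each image: α(β(A)) = α(E) = A, α(β(B)) = α(J) = D, α(β(C)) = α(D) = E, α(β(D)) = α(I) = J, α(β(E)) = α(B) = F, α(β(F)) = α(G) = H, α(β(G)) = α(F) = C, α(β(H)) = α(C) = I, α(β(I)) = α(H) = G, α(β(J)) = α(A) = B.
Hence α ∘ β = [A D E J F H C I G B].

A D E J F H C I G B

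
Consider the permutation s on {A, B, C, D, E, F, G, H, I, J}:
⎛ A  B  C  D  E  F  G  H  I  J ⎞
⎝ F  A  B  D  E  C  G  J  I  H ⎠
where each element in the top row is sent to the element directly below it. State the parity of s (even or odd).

In disjoint-cycle form the cycle lengths are 4, 2, 1, 1, 1, 1.
A cycle of length ℓ contributes ℓ−1 transpositions, so s is a product of 3 + 1 = 4 transpositions — even.

even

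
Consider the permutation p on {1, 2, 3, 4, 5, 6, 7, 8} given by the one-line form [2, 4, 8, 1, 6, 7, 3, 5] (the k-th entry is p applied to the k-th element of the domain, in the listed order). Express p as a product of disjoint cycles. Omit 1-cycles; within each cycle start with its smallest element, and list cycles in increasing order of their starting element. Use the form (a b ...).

(1 2 4)(3 8 5 6 7)

From 1: 1 → 2 → 4 → 1, closing the cycle (1 2 4).
Continuing from each remaining unvisited element yields (1 2 4)(3 8 5 6 7).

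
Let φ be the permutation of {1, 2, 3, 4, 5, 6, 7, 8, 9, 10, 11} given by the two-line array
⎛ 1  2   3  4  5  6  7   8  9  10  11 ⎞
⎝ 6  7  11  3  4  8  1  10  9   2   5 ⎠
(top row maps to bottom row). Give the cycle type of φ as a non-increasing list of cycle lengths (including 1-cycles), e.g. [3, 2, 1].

The disjoint cycles are (1 6 8 10 2 7)(3 11 5 4)(9), with lengths 6, 4, 1 in non-increasing order.

[6, 4, 1]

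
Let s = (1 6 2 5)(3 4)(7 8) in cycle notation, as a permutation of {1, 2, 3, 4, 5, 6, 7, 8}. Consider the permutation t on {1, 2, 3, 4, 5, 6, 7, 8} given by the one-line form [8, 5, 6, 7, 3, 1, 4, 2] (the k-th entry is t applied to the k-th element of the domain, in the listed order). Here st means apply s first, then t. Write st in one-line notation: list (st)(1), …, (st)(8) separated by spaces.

1 3 7 6 8 5 2 4

For each element, apply s then t: 1 → 6 → 1; 2 → 5 → 3; 3 → 4 → 7; 4 → 3 → 6; 5 → 1 → 8; 6 → 2 → 5; 7 → 8 → 2; 8 → 7 → 4.
Collecting the images, st = [1 3 7 6 8 5 2 4].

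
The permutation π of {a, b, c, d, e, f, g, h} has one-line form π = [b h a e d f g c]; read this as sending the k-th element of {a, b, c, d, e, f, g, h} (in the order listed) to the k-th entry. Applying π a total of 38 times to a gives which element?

Tracing a → b → … returns to a after 4 steps, so a lies in a 4-cycle (a b h c).
Powers repeat with period 4 on this cycle, and 38 mod 4 = 2, so π^38(a) = π^2(a).
Stepping 2 places around the cycle: a → b → h.

h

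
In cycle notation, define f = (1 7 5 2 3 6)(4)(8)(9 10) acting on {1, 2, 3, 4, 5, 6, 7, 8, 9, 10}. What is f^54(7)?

7

7 lies in the 6-cycle (1 7 5 2 3 6).
On a 6-cycle, f^6 is the identity, so f^54 = f^0 there (54 ≡ 0 mod 6).
So f^54(7) = 7.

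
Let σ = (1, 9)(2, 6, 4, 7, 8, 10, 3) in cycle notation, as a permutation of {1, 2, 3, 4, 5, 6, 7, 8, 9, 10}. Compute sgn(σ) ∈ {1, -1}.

The cycle lengths are 7, 2, 1.
A cycle is odd iff its length is even; σ has 1 even-length cycle, so sgn(σ) = (−1)^1 and σ is odd.

-1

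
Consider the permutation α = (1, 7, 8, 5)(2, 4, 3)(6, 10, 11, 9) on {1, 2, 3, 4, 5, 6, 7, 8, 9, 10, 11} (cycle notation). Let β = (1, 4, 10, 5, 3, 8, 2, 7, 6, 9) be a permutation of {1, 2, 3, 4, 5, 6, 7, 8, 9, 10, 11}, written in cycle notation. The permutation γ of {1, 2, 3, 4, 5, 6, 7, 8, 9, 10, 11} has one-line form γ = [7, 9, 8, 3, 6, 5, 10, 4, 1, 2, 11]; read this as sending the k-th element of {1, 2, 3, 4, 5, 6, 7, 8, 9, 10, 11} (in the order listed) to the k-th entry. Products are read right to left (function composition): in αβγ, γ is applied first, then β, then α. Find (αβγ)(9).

(αβγ)(9) = α(β(γ(9))). γ(9) = 1, then β(1) = 4, then α(4) = 3, so the result is 3.

3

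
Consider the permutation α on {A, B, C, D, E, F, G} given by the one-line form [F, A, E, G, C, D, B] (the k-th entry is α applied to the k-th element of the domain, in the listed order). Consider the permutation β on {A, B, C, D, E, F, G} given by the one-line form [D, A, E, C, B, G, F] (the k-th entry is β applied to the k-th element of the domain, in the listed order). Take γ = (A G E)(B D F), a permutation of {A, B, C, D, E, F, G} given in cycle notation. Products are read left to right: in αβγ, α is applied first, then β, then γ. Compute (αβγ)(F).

C

Chase F: α(F) = D; β(D) = C; γ(C) = C. Hence (αβγ)(F) = C.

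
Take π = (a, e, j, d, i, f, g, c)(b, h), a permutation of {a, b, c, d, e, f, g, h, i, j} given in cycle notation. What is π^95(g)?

g lies in the 8-cycle (a, e, j, d, i, f, g, c).
On an 8-cycle, π^8 is the identity, so π^95 = π^7 there (95 ≡ 7 mod 8).
Advancing 7 steps from g: g → c → a → e → j → d → i → f.

f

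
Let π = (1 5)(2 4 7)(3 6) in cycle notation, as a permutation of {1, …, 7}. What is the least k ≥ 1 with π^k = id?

6

The cycle type of π is (3, 2, 2).
The order of π is the least common multiple of its cycle lengths: lcm(3, 2, 2) = 6.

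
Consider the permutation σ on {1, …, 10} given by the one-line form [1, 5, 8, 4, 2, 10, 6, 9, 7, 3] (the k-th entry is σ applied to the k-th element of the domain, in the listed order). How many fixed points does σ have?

The fixed points (elements with σ(x) = x) are {1, 4}, so there are 2.

2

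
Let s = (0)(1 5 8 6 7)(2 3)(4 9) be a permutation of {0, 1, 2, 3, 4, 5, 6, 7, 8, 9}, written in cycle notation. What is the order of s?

10

The disjoint cycles have lengths 5, 2, 2, 1.
The order of s is the least common multiple of its cycle lengths: lcm(5, 2, 2) = 10.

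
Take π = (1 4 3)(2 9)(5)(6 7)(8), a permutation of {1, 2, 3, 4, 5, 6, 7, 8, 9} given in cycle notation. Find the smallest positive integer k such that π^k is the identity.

6

The disjoint cycles have lengths 3, 2, 2, 1, 1.
The order of π is the least common multiple of its cycle lengths: lcm(3, 2, 2) = 6.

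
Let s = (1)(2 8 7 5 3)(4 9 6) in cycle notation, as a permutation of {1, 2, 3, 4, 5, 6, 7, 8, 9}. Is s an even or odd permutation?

The cycle lengths are 5, 3, 1.
A cycle of length ℓ contributes ℓ−1 transpositions, so s is a product of 4 + 2 = 6 transpositions — even.

even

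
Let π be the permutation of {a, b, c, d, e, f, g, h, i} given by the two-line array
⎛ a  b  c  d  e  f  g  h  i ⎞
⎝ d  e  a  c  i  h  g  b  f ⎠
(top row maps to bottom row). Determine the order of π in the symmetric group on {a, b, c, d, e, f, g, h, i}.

15

Decomposing into disjoint cycles gives cycle lengths 5, 3, 1.
The order is lcm(5, 3) = 15.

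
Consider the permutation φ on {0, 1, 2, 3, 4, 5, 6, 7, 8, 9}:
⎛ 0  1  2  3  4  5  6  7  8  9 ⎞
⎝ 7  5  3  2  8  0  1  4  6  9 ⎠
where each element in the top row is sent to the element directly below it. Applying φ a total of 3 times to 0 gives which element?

8

Tracing 0 → 7 → … returns to 0 after 7 steps, so 0 lies in a 7-cycle (0, 7, 4, 8, 6, 1, 5).
Advancing 3 steps from 0: 0 → 7 → 4 → 8.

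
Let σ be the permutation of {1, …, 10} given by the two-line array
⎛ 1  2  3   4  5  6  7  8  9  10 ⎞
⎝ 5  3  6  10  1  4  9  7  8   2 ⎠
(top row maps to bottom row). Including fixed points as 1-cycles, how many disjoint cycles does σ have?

The cycle decomposition is (1 5)(2 3 6 4 10)(7 9 8), which has 3 cycles (counting 1-cycles).

3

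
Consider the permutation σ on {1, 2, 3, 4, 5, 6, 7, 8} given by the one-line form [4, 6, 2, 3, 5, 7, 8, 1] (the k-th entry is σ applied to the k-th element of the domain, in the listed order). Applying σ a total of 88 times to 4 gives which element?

Tracing 4 → 3 → … returns to 4 after 7 steps, so 4 lies in a 7-cycle (1 4 3 2 6 7 8).
On a 7-cycle, σ^7 is the identity, so σ^88 = σ^4 there (88 ≡ 4 mod 7).
Advancing 4 steps from 4: 4 → 3 → 2 → 6 → 7.

7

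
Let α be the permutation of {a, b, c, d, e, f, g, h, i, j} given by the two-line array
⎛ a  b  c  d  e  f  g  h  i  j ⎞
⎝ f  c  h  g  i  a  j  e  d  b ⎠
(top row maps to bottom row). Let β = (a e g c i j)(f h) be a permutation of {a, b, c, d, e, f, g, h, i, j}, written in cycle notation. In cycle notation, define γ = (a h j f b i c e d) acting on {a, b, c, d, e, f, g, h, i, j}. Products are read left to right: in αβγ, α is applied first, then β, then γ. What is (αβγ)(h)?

Apply the permutations in order: α(h) = e, then β(e) = g, then γ(g) = g. So (αβγ)(h) = g.

g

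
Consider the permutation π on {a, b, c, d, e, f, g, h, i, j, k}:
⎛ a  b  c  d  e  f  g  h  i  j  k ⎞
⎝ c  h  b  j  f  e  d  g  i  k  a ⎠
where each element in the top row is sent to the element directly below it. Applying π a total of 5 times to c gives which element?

j

Tracing c → b → … returns to c after 8 steps, so c lies in an 8-cycle (a, c, b, h, g, d, j, k).
Stepping 5 places around the cycle: c → b → h → g → d → j.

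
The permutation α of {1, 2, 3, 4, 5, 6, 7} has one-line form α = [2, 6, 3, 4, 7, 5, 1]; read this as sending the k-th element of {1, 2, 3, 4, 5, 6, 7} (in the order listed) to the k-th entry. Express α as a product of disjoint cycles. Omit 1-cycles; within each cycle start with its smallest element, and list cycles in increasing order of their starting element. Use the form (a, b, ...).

(1, 2, 6, 5, 7)

Start at 1 and follow images: 1 → 2 → 6 → 5 → 7 → 1, giving the cycle (1, 2, 6, 5, 7).
Repeating from the next unused element and collecting all non-trivial cycles gives (1, 2, 6, 5, 7).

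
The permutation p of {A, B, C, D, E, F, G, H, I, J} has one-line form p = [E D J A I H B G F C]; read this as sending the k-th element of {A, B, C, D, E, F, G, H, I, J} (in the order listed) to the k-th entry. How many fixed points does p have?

No element satisfies p(x) = x, so there are 0 fixed points.

0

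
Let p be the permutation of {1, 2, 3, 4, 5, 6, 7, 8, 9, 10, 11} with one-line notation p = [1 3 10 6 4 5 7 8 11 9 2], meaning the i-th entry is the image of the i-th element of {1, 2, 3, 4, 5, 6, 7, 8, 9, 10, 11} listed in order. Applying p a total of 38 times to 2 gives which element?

9

Tracing 2 → 3 → … returns to 2 after 5 steps, so 2 lies in a 5-cycle (2 3 10 9 11).
On a 5-cycle, p^5 is the identity, so p^38 = p^3 there (38 ≡ 3 mod 5).
Advancing 3 steps from 2: 2 → 3 → 10 → 9.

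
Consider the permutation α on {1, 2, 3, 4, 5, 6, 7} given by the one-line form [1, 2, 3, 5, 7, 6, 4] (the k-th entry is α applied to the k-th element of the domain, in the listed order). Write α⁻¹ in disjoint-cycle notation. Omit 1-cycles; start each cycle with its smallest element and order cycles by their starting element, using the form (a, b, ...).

(4, 7, 5)

First write α in disjoint cycles: (4, 5, 7).
The inverse reverses every cycle; in canonical form, α⁻¹ = (4, 7, 5).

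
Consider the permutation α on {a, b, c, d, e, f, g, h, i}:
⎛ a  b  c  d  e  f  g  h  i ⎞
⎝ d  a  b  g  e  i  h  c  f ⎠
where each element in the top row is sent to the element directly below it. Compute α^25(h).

Tracing h → c → … returns to h after 6 steps, so h lies in a 6-cycle (a d g h c b).
Since the cycle has length 6, α^25 acts on it the same as α^1 (25 mod 6 = 1).
Stepping 1 place around the cycle: h → c.

c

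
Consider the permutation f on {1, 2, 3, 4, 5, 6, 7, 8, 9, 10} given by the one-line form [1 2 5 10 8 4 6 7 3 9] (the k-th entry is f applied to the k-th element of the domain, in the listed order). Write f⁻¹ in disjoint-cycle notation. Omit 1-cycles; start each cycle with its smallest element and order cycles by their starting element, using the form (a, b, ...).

The cycle decomposition of f is (3, 5, 8, 7, 6, 4, 10, 9).
Reversing each cycle (and rotating so the smallest element leads) gives f⁻¹ = (3, 9, 10, 4, 6, 7, 8, 5).

(3, 9, 10, 4, 6, 7, 8, 5)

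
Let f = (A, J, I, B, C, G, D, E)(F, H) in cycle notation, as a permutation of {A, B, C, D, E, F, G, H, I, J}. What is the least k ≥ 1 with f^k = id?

8

The disjoint cycles have lengths 8, 2.
The order of f is the least common multiple of its cycle lengths: lcm(8, 2) = 8.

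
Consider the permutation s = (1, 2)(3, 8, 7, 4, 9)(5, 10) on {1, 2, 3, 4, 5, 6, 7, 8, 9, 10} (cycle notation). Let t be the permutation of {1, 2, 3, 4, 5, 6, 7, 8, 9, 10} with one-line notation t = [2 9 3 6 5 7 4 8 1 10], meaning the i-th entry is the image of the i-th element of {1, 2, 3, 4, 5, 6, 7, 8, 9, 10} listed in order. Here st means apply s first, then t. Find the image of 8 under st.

4

First apply s: s(8) = 7, then t(7) = 4. Thus (st)(8) = 4.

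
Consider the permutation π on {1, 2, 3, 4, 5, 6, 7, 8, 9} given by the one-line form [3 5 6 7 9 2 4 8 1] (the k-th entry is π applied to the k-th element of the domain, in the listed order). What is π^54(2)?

2

Tracing 2 → 5 → … returns to 2 after 6 steps, so 2 lies in a 6-cycle (1 3 6 2 5 9).
Since the cycle has length 6, π^54 acts on it the same as π^0 (54 mod 6 = 0).
So π^54(2) = 2.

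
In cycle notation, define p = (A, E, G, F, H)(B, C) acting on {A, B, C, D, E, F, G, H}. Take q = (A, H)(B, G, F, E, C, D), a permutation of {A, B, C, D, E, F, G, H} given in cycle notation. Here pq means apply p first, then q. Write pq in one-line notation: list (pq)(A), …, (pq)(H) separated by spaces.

Chase each element through p then q: A → E → C; B → C → D; C → B → G; D → D → B; E → G → F; F → H → A; G → F → E; H → A → H.
Collecting the images, pq = [C D G B F A E H].

C D G B F A E H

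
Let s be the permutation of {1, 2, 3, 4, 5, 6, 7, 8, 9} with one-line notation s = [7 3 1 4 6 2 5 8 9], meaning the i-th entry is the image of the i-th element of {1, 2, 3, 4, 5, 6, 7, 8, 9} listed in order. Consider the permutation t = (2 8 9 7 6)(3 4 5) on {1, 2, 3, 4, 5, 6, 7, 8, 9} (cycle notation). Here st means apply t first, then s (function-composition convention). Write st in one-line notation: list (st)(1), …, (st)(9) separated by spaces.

(st)(x) = s(t(x)). Computing each image: s(t(1)) = s(1) = 7, s(t(2)) = s(8) = 8, s(t(3)) = s(4) = 4, s(t(4)) = s(5) = 6, s(t(5)) = s(3) = 1, s(t(6)) = s(2) = 3, s(t(7)) = s(6) = 2, s(t(8)) = s(9) = 9, s(t(9)) = s(7) = 5.
Hence st = [7 8 4 6 1 3 2 9 5].

7 8 4 6 1 3 2 9 5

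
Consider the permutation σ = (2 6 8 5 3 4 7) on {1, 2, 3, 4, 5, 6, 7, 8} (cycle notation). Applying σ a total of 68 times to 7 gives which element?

7 lies in the 7-cycle (2 6 8 5 3 4 7).
Powers repeat with period 7 on this cycle, and 68 mod 7 = 5, so σ^68(7) = σ^5(7).
Stepping 5 places around the cycle: 7 → 2 → 6 → 8 → 5 → 3.

3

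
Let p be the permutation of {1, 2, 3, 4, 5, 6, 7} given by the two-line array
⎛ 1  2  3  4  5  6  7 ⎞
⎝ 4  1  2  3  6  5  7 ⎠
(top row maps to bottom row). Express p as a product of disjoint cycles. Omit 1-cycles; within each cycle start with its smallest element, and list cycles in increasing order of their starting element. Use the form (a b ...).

(1 4 3 2)(5 6)

From 1: 1 → 4 → 3 → 2 → 1, closing the cycle (1 4 3 2).
Continuing from each remaining unvisited element yields (1 4 3 2)(5 6).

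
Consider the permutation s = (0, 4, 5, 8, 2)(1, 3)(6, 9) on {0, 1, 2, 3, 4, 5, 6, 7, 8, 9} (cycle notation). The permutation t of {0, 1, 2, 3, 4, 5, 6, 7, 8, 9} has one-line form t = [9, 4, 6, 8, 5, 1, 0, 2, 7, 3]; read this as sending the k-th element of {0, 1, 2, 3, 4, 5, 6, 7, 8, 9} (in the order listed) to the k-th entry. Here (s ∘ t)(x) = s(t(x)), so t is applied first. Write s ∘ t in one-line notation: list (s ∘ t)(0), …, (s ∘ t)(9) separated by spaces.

6 5 9 2 8 3 4 0 7 1

For each element, apply t then s: 0 → 9 → 6; 1 → 4 → 5; 2 → 6 → 9; 3 → 8 → 2; 4 → 5 → 8; 5 → 1 → 3; 6 → 0 → 4; 7 → 2 → 0; 8 → 7 → 7; 9 → 3 → 1.
Collecting the images, s ∘ t = [6 5 9 2 8 3 4 0 7 1].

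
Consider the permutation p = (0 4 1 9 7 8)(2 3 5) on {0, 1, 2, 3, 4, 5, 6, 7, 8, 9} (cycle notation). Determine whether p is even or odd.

The cycle lengths are 6, 3, 1.
A cycle is odd iff its length is even; p has 1 even-length cycle, so sgn(p) = (−1)^1 and p is odd.

odd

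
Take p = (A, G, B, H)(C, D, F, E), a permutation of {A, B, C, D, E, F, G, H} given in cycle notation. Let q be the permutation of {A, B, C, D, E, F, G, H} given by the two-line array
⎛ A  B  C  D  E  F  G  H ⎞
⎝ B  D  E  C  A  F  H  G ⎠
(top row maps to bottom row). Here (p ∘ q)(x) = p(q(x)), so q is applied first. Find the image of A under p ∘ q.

H

(p ∘ q)(A) = p(q(A)). q(A) = B, then p(B) = H. So (p ∘ q)(A) = H.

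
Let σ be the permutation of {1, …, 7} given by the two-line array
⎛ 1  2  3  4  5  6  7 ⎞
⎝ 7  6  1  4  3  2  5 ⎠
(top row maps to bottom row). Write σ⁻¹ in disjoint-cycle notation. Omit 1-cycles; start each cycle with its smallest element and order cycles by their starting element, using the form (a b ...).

(1 3 5 7)(2 6)

First write σ in disjoint cycles: (1 7 5 3)(2 6).
The inverse reverses every cycle; in canonical form, σ⁻¹ = (1 3 5 7)(2 6).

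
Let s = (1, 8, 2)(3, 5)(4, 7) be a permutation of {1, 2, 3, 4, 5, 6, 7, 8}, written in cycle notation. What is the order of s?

6

The cycle type of s is (3, 2, 2, 1).
Since disjoint cycles commute, ord(s) = lcm(3, 2, 2) = 6.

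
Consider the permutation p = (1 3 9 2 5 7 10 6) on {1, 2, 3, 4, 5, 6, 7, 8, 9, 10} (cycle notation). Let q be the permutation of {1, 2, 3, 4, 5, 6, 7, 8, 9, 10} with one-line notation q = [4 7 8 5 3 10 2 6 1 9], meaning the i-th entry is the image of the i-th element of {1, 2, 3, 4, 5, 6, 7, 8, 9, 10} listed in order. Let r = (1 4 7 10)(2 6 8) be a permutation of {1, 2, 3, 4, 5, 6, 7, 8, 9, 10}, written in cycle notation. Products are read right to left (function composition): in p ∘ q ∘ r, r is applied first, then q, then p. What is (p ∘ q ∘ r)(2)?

(p ∘ q ∘ r)(2) = p(q(r(2))). r(2) = 6, then q(6) = 10, then p(10) = 6, so the result is 6.

6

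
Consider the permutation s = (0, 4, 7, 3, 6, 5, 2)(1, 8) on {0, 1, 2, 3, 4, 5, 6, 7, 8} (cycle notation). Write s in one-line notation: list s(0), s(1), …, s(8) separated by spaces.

Each element maps to the next entry in its cycle (wrapping to the front): 0↦4, 1↦8, 2↦0, 3↦6, 4↦7, 5↦2, 6↦5, 7↦3, 8↦1.
Listing these in domain order gives 4 8 0 6 7 2 5 3 1.

4 8 0 6 7 2 5 3 1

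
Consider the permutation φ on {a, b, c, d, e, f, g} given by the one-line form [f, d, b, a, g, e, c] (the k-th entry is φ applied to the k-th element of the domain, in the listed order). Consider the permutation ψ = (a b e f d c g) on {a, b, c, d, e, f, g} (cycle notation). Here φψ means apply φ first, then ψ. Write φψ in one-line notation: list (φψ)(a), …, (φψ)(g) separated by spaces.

(φψ)(x) = ψ(φ(x)). Computing each image: ψ(φ(a)) = ψ(f) = d, ψ(φ(b)) = ψ(d) = c, ψ(φ(c)) = ψ(b) = e, ψ(φ(d)) = ψ(a) = b, ψ(φ(e)) = ψ(g) = a, ψ(φ(f)) = ψ(e) = f, ψ(φ(g)) = ψ(c) = g.
Hence φψ = [d c e b a f g].

d c e b a f g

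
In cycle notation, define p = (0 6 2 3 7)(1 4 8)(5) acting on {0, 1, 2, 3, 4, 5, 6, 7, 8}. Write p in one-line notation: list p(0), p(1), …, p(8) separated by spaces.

6 4 3 7 8 5 2 0 1

Each element maps to the next entry in its cycle (wrapping to the front): 0→6, 1→4, 2→3, 3→7, 4→8, 5→5, 6→2, 7→0, 8→1.
So the one-line form is 6 4 3 7 8 5 2 0 1.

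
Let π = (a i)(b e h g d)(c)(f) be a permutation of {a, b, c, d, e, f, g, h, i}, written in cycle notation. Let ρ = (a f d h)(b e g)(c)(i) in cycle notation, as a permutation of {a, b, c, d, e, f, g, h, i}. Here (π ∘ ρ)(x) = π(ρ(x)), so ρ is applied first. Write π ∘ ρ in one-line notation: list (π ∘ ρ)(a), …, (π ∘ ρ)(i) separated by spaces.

Chase each element through ρ then π: a → f → f; b → e → h; c → c → c; d → h → g; e → g → d; f → d → b; g → b → e; h → a → i; i → i → a.
So π ∘ ρ in one-line form is f h c g d b e i a.

f h c g d b e i a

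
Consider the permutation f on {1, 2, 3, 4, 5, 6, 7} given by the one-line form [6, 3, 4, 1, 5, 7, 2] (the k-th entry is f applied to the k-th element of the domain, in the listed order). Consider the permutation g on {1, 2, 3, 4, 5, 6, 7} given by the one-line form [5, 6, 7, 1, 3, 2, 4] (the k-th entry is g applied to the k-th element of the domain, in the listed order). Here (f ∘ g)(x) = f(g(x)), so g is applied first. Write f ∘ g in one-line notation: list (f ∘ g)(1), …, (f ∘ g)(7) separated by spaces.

For each element, apply g then f: 1 → 5 → 5; 2 → 6 → 7; 3 → 7 → 2; 4 → 1 → 6; 5 → 3 → 4; 6 → 2 → 3; 7 → 4 → 1.
Collecting the images, f ∘ g = [5 7 2 6 4 3 1].

5 7 2 6 4 3 1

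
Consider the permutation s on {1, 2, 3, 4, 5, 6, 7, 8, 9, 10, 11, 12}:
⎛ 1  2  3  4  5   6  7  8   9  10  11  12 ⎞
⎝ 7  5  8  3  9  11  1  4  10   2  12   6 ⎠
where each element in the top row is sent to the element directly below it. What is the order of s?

The disjoint-cycle form of s has cycle lengths 4, 3, 3, 2.
The order of s is the least common multiple of its cycle lengths: lcm(4, 3, 3, 2) = 12.

12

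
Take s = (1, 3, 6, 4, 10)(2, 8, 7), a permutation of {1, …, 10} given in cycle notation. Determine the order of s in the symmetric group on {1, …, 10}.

The disjoint cycles have lengths 5, 3, 1, 1.
Since disjoint cycles commute, ord(s) = lcm(5, 3) = 15.

15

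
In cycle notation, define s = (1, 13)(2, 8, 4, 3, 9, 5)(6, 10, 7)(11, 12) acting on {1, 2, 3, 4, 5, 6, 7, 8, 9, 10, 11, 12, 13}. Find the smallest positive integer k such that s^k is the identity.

6

The cycle type of s is (6, 3, 2, 2).
The order of s is the least common multiple of its cycle lengths: lcm(6, 3, 2, 2) = 6.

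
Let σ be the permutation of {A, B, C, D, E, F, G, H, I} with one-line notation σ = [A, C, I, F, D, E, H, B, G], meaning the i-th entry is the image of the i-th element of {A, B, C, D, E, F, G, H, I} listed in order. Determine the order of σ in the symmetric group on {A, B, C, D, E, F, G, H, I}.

15

The disjoint-cycle form of σ has cycle lengths 5, 3, 1.
The order is lcm(5, 3) = 15.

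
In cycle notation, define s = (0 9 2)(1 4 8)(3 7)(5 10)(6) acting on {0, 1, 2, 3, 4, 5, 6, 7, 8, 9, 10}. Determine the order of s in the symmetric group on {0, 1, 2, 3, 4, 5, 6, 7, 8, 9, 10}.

The cycle type of s is (3, 3, 2, 2, 1).
Since disjoint cycles commute, ord(s) = lcm(3, 3, 2, 2) = 6.

6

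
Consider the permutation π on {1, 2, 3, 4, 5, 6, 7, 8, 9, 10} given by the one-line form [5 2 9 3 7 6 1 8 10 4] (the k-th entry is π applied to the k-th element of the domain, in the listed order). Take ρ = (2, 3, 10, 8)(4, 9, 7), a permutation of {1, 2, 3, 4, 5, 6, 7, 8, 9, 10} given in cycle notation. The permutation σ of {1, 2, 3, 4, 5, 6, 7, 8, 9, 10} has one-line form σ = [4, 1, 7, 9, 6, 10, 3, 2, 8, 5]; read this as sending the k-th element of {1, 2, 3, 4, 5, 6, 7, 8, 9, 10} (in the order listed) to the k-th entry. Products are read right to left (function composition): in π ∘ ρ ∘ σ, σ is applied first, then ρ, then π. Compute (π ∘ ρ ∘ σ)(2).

Apply the permutations in order: σ(2) = 1, then ρ(1) = 1, then π(1) = 5. So (π ∘ ρ ∘ σ)(2) = 5.

5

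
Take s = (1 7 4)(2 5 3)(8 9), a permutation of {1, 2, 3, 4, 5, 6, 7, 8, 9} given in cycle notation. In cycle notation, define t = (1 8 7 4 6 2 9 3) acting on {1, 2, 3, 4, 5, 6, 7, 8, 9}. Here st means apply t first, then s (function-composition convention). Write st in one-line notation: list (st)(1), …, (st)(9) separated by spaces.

9 8 7 6 3 5 1 4 2

Chase each element through t then s: 1 → 8 → 9; 2 → 9 → 8; 3 → 1 → 7; 4 → 6 → 6; 5 → 5 → 3; 6 → 2 → 5; 7 → 4 → 1; 8 → 7 → 4; 9 → 3 → 2.
So st in one-line form is 9 8 7 6 3 5 1 4 2.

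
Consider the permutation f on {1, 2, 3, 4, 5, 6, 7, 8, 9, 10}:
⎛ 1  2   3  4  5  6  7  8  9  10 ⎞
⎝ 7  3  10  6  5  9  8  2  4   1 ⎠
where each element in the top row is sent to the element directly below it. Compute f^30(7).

Tracing 7 → 8 → … returns to 7 after 6 steps, so 7 lies in a 6-cycle (1, 7, 8, 2, 3, 10).
Powers repeat with period 6 on this cycle, and 30 mod 6 = 0, so f^30(7) = f^0(7).
So f^30(7) = 7.

7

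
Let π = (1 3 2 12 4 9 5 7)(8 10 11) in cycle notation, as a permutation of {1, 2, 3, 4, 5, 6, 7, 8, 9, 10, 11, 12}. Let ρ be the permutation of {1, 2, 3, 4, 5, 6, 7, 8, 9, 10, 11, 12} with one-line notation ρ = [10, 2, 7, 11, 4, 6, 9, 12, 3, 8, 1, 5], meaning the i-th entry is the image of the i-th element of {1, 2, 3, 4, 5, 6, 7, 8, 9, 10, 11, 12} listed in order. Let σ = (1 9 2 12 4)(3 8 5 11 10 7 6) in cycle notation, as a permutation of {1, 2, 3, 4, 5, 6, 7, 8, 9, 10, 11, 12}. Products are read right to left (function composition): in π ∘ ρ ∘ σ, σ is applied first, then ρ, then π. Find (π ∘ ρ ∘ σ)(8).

(π ∘ ρ ∘ σ)(8) = π(ρ(σ(8))). σ(8) = 5, then ρ(5) = 4, then π(4) = 9, so the result is 9.

9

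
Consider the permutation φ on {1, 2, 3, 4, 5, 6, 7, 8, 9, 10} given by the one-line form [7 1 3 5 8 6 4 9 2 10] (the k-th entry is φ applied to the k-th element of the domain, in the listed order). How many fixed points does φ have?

The fixed points (elements with φ(x) = x) are {3, 6, 10}, so there are 3.

3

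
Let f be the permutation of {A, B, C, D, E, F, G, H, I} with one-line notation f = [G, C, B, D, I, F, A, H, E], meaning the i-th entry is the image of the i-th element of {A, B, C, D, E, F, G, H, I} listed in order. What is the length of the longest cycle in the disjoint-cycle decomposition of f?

Decomposing into disjoint cycles gives (A, G)(B, C)(E, I); the longest has length 2.

2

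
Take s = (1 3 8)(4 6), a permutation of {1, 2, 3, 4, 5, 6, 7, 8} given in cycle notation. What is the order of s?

The disjoint cycles have lengths 3, 2, 1, 1, 1.
The order of s is the least common multiple of its cycle lengths: lcm(3, 2) = 6.

6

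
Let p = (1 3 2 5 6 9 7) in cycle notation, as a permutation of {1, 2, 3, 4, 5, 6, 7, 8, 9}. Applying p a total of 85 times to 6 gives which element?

6 lies in the 7-cycle (1 3 2 5 6 9 7).
Since the cycle has length 7, p^85 acts on it the same as p^1 (85 mod 7 = 1).
Advancing 1 step from 6: 6 → 9.

9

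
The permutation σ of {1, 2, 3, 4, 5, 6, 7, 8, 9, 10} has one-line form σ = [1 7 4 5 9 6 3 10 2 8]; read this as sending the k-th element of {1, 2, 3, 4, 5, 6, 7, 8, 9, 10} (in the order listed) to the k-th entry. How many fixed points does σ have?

The fixed points (elements with σ(x) = x) are {1, 6}, so there are 2.

2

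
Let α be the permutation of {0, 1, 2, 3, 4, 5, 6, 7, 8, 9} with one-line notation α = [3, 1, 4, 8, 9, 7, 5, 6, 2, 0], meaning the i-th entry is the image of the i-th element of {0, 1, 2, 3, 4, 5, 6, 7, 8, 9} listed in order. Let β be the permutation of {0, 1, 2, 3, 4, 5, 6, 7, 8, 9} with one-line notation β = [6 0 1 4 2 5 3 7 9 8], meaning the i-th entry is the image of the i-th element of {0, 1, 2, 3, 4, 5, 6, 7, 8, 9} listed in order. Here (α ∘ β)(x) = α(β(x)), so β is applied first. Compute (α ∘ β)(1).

3

First apply β: β(1) = 0, then α(0) = 3. Thus (α ∘ β)(1) = 3.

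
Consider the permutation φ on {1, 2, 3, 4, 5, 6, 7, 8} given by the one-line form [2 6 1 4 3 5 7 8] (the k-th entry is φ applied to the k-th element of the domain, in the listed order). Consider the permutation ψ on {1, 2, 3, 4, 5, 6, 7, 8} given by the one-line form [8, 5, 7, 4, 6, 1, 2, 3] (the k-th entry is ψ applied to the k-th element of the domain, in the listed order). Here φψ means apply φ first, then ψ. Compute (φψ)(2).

1

φ(2) = 6, then ψ(6) = 1; composing gives (φψ)(2) = 1.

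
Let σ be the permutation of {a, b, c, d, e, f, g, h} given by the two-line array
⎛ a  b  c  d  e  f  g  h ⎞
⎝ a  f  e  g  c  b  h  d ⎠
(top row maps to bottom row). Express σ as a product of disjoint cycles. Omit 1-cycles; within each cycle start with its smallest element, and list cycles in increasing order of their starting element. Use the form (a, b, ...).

Start at b and follow images: b → f → b, giving the cycle (b, f).
Continuing from each remaining unvisited element yields (b, f)(c, e)(d, g, h).

(b, f)(c, e)(d, g, h)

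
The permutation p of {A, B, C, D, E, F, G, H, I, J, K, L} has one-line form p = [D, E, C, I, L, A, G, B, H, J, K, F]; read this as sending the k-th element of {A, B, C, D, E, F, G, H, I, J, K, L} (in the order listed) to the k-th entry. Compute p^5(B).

D

Tracing B → E → … returns to B after 8 steps, so B lies in an 8-cycle (A, D, I, H, B, E, L, F).
Stepping 5 places around the cycle: B → E → L → F → A → D.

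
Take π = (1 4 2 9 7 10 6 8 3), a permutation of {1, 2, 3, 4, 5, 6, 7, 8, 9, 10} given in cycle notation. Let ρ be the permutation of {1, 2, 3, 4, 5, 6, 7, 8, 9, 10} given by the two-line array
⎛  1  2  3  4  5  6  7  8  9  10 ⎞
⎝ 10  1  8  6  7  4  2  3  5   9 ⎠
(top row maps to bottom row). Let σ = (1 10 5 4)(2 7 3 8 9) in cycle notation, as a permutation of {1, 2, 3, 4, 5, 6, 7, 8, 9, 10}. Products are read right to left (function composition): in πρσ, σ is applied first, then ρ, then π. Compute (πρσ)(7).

Chase 7: σ(7) = 3; ρ(3) = 8; π(8) = 3. Hence (πρσ)(7) = 3.

3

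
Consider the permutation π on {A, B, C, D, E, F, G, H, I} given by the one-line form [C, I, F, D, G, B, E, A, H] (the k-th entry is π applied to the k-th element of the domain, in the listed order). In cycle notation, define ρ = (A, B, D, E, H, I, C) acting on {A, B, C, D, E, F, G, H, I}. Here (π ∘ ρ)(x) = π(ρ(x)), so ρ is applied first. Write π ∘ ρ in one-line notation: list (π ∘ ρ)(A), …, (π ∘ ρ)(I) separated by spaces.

(π ∘ ρ)(x) = π(ρ(x)). Computing each image: π(ρ(A)) = π(B) = I, π(ρ(B)) = π(D) = D, π(ρ(C)) = π(A) = C, π(ρ(D)) = π(E) = G, π(ρ(E)) = π(H) = A, π(ρ(F)) = π(F) = B, π(ρ(G)) = π(G) = E, π(ρ(H)) = π(I) = H, π(ρ(I)) = π(C) = F.
Hence π ∘ ρ = [I D C G A B E H F].

I D C G A B E H F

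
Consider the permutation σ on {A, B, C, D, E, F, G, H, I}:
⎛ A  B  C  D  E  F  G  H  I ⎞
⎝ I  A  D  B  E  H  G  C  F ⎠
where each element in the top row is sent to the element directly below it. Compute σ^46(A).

Tracing A → I → … returns to A after 7 steps, so A lies in a 7-cycle (A, I, F, H, C, D, B).
Since the cycle has length 7, σ^46 acts on it the same as σ^4 (46 mod 7 = 4).
Advancing 4 steps from A: A → I → F → H → C.

C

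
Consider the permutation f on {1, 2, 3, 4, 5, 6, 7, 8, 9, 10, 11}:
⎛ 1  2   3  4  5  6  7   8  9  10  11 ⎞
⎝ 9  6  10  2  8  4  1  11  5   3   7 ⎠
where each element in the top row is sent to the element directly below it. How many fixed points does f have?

0

No element satisfies f(x) = x, so there are 0 fixed points.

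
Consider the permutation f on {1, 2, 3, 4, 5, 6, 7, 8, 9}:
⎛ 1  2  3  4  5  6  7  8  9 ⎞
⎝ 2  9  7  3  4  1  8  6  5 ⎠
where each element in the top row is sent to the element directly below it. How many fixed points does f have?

0

No element satisfies f(x) = x, so there are 0 fixed points.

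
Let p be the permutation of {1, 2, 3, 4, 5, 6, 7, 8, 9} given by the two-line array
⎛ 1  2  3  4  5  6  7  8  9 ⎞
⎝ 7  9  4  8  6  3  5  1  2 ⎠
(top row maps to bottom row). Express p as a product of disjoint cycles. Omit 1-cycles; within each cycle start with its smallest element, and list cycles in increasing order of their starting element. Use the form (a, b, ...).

Iterating p from 1 gives 1 → 7 → 5 → 6 → 3 → 4 → 8 → 1; that is the 7-cycle (1, 7, 5, 6, 3, 4, 8).
Continuing from each remaining unvisited element yields (1, 7, 5, 6, 3, 4, 8)(2, 9).

(1, 7, 5, 6, 3, 4, 8)(2, 9)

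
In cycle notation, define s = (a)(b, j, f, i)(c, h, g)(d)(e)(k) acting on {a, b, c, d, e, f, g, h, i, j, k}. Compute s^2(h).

c

h lies in the 3-cycle (c, h, g).
Stepping 2 places around the cycle: h → g → c.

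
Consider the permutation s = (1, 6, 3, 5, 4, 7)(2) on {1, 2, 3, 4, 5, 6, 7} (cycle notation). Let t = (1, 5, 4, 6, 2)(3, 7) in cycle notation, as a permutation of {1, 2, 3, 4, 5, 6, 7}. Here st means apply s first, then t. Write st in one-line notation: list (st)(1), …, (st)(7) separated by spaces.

(st)(x) = t(s(x)). Computing each image: t(s(1)) = t(6) = 2, t(s(2)) = t(2) = 1, t(s(3)) = t(5) = 4, t(s(4)) = t(7) = 3, t(s(5)) = t(4) = 6, t(s(6)) = t(3) = 7, t(s(7)) = t(1) = 5.
Hence st = [2 1 4 3 6 7 5].

2 1 4 3 6 7 5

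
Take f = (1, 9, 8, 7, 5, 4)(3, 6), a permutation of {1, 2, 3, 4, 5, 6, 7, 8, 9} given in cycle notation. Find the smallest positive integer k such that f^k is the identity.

6

The cycle type of f is (6, 2, 1).
The order of f is the least common multiple of its cycle lengths: lcm(6, 2) = 6.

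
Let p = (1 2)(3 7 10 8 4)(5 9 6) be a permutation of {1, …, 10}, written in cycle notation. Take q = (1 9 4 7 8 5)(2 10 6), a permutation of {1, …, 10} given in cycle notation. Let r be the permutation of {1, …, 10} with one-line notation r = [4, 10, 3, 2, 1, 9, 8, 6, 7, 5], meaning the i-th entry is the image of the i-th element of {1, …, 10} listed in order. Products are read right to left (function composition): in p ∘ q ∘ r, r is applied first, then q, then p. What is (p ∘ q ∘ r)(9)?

4

Chase 9: r(9) = 7; q(7) = 8; p(8) = 4. Hence (p ∘ q ∘ r)(9) = 4.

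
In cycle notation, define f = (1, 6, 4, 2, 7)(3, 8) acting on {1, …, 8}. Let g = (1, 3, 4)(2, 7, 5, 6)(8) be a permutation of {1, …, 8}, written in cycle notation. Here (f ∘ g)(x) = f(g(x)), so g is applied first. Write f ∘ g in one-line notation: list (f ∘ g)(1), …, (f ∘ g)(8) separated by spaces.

(f ∘ g)(x) = f(g(x)). Computing each image: f(g(1)) = f(3) = 8, f(g(2)) = f(7) = 1, f(g(3)) = f(4) = 2, f(g(4)) = f(1) = 6, f(g(5)) = f(6) = 4, f(g(6)) = f(2) = 7, f(g(7)) = f(5) = 5, f(g(8)) = f(8) = 3.
Hence f ∘ g = [8 1 2 6 4 7 5 3].

8 1 2 6 4 7 5 3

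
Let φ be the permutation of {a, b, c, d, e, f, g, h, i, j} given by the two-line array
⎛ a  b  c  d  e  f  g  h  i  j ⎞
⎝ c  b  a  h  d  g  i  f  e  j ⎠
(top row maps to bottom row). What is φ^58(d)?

i

Tracing d → h → … returns to d after 6 steps, so d lies in a 6-cycle (d, h, f, g, i, e).
Since the cycle has length 6, φ^58 acts on it the same as φ^4 (58 mod 6 = 4).
Advancing 4 steps from d: d → h → f → g → i.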